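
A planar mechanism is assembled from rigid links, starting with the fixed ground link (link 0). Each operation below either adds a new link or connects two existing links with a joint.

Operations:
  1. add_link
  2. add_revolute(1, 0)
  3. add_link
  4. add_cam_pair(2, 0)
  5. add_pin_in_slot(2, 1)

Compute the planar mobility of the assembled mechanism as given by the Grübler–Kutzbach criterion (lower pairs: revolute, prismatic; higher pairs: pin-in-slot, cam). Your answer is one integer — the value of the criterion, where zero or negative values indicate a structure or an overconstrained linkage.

L=1 J1=0 J2=0
add link → L=2 J1=0 J2=0
R@1,0 dof=1 J1 → L=2 J1=1 J2=0
add link → L=3 J1=1 J2=0
C@2,0 dof=2 J2 → L=3 J1=1 J2=1
PS@2,1 dof=2 J2 → L=3 J1=1 J2=2
M=3(L−1)−2J1−J2=3·2−2·1−2=2

M = 2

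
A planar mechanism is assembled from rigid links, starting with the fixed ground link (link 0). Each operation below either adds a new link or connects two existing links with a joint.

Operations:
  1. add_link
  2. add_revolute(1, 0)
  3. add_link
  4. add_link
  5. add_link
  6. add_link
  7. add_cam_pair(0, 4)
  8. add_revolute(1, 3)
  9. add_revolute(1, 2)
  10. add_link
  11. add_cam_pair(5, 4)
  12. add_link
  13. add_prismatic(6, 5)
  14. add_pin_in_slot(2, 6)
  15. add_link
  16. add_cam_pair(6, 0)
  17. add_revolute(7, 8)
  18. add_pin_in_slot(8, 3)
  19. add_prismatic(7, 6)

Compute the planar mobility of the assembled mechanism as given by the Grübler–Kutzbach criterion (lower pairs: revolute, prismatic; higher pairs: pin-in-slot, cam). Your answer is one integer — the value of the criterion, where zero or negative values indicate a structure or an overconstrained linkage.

M = 7

(L,J1,J2)=(1,0,0); link0 fixed
link1: (2,0,0)
R 1-0 [J1]: (2,1,0)
link2: (3,1,0)
link3: (4,1,0)
link4: (5,1,0)
link5: (6,1,0)
C 0-4 [J2]: (6,1,1)
R 1-3 [J1]: (6,2,1)
R 1-2 [J1]: (6,3,1)
link6: (7,3,1)
C 5-4 [J2]: (7,3,2)
link7: (8,3,2)
P 6-5 [J1]: (8,4,2)
PS 2-6 [J2]: (8,4,3)
link8: (9,4,3)
C 6-0 [J2]: (9,4,4)
R 7-8 [J1]: (9,5,4)
PS 8-3 [J2]: (9,5,5)
P 7-6 [J1]: (9,6,5)
Grübler: 3·8 − 2·6 − 5 = 7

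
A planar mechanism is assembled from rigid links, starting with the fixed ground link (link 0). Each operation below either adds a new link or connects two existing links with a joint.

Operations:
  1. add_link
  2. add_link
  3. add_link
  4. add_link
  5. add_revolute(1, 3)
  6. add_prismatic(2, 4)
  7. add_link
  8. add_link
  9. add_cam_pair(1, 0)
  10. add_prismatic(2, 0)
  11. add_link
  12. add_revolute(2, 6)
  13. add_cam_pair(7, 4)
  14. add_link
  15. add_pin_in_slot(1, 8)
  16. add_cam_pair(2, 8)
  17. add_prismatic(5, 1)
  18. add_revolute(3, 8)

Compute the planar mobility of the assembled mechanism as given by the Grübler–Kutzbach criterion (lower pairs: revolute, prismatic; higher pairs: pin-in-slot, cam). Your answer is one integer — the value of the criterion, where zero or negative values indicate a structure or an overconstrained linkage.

(L,J1,J2)=(1,0,0); link0 fixed
link1: (2,0,0)
link2: (3,0,0)
link3: (4,0,0)
link4: (5,0,0)
R 1-3 [J1]: (5,1,0)
P 2-4 [J1]: (5,2,0)
link5: (6,2,0)
link6: (7,2,0)
C 1-0 [J2]: (7,2,1)
P 2-0 [J1]: (7,3,1)
link7: (8,3,1)
R 2-6 [J1]: (8,4,1)
C 7-4 [J2]: (8,4,2)
link8: (9,4,2)
PS 1-8 [J2]: (9,4,3)
C 2-8 [J2]: (9,4,4)
P 5-1 [J1]: (9,5,4)
R 3-8 [J1]: (9,6,4)
Grübler: 3·8 − 2·6 − 4 = 8

M = 8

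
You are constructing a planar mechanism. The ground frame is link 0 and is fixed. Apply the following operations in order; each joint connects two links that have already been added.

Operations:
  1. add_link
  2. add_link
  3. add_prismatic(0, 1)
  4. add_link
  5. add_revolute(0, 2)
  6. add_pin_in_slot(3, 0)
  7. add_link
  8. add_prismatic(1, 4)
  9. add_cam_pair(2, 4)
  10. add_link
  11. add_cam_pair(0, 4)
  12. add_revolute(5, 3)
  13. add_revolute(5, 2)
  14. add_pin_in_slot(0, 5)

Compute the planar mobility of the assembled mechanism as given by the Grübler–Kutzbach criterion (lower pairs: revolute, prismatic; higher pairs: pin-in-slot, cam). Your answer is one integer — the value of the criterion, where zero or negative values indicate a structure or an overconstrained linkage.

[1;0;0] (link 0 is ground)
L+ [2;0;0]
L+ [3;0;0]
P(0,1)∈J1 [3;1;0]
L+ [4;1;0]
R(0,2)∈J1 [4;2;0]
PS(3,0)∈J2 [4;2;1]
L+ [5;2;1]
P(1,4)∈J1 [5;3;1]
C(2,4)∈J2 [5;3;2]
L+ [6;3;2]
C(0,4)∈J2 [6;3;3]
R(5,3)∈J1 [6;4;3]
R(5,2)∈J1 [6;5;3]
PS(0,5)∈J2 [6;5;4]
mobility = 15 − 10 − 4 = 1

M = 1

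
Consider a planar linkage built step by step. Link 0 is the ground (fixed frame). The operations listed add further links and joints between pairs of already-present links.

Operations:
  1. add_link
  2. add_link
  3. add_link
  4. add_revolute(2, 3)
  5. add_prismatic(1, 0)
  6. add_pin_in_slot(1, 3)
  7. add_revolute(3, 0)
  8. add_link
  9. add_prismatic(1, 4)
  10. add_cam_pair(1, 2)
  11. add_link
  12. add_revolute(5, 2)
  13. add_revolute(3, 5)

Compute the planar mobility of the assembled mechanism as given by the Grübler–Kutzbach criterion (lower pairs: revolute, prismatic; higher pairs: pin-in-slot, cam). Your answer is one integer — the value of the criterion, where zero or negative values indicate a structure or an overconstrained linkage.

[1;0;0] (link 0 is ground)
L+ [2;0;0]
L+ [3;0;0]
L+ [4;0;0]
R(2,3)∈J1 [4;1;0]
P(1,0)∈J1 [4;2;0]
PS(1,3)∈J2 [4;2;1]
R(3,0)∈J1 [4;3;1]
L+ [5;3;1]
P(1,4)∈J1 [5;4;1]
C(1,2)∈J2 [5;4;2]
L+ [6;4;2]
R(5,2)∈J1 [6;5;2]
R(3,5)∈J1 [6;6;2]
mobility = 15 − 12 − 2 = 1

M = 1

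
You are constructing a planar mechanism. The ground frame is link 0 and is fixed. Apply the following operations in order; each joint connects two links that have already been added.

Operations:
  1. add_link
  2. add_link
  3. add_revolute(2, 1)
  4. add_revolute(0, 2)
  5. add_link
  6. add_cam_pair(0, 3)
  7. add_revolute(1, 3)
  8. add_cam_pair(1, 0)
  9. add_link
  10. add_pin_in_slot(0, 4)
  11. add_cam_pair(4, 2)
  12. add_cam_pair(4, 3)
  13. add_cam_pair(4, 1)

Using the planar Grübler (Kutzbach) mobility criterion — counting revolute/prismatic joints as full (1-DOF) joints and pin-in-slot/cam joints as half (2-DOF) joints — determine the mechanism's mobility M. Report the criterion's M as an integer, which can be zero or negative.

M = 0

[1;0;0] (link 0 is ground)
L+ [2;0;0]
L+ [3;0;0]
R(2,1)∈J1 [3;1;0]
R(0,2)∈J1 [3;2;0]
L+ [4;2;0]
C(0,3)∈J2 [4;2;1]
R(1,3)∈J1 [4;3;1]
C(1,0)∈J2 [4;3;2]
L+ [5;3;2]
PS(0,4)∈J2 [5;3;3]
C(4,2)∈J2 [5;3;4]
C(4,3)∈J2 [5;3;5]
C(4,1)∈J2 [5;3;6]
mobility = 12 − 6 − 6 = 0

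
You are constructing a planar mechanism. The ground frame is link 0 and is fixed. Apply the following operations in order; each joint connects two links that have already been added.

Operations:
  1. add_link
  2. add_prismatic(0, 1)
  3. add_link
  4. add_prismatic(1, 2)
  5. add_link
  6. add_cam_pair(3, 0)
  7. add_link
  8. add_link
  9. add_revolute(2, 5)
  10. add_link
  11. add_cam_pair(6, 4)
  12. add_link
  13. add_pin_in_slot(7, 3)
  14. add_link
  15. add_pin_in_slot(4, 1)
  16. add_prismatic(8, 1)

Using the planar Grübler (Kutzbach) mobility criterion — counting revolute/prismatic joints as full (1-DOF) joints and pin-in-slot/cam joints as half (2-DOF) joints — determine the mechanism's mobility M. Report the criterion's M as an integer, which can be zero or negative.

M = 12

ground; <1,0,0>
#1 <2,0,0>
P:0↔1 J1 <2,1,0>
#2 <3,1,0>
P:1↔2 J1 <3,2,0>
#3 <4,2,0>
C:3↔0 J2 <4,2,1>
#4 <5,2,1>
#5 <6,2,1>
R:2↔5 J1 <6,3,1>
#6 <7,3,1>
C:6↔4 J2 <7,3,2>
#7 <8,3,2>
PS:7↔3 J2 <8,3,3>
#8 <9,3,3>
PS:4↔1 J2 <9,3,4>
P:8↔1 J1 <9,4,4>
3×8 − 2×4 − 1×4 = 12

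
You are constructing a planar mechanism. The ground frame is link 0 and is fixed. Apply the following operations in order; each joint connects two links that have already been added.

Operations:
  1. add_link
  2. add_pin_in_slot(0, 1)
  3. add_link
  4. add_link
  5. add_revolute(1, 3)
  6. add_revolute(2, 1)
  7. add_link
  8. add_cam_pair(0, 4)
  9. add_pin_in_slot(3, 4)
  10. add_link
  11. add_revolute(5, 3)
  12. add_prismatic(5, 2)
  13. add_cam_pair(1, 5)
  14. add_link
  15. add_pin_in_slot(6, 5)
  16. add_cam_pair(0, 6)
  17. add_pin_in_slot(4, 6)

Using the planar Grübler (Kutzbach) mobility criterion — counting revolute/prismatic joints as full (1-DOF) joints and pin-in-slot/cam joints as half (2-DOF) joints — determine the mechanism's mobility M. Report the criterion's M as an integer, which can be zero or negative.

M = 3

link 0 = ground. State L|J1|J2 = 1|0|0
+link1  2|0|0
PS(0,1) f=2→J2  2|0|1
+link2  3|0|1
+link3  4|0|1
R(1,3) f=1→J1  4|1|1
R(2,1) f=1→J1  4|2|1
+link4  5|2|1
C(0,4) f=2→J2  5|2|2
PS(3,4) f=2→J2  5|2|3
+link5  6|2|3
R(5,3) f=1→J1  6|3|3
P(5,2) f=1→J1  6|4|3
C(1,5) f=2→J2  6|4|4
+link6  7|4|4
PS(6,5) f=2→J2  7|4|5
C(0,6) f=2→J2  7|4|6
PS(4,6) f=2→J2  7|4|7
M = 3(7−1)−2·4−7 = 18−8−7 = 3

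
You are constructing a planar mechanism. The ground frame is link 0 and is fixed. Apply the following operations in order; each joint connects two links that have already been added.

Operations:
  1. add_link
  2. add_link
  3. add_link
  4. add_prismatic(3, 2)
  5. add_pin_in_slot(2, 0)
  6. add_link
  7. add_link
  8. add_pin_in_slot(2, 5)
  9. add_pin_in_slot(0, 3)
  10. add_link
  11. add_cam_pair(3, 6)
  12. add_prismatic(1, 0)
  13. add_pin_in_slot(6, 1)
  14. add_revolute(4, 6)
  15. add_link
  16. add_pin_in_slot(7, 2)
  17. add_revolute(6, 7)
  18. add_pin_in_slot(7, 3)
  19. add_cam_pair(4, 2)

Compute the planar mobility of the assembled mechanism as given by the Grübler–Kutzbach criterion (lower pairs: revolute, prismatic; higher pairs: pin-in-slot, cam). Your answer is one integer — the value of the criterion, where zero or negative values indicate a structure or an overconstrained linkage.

M = 5

(L,J1,J2)=(1,0,0); link0 fixed
link1: (2,0,0)
link2: (3,0,0)
link3: (4,0,0)
P 3-2 [J1]: (4,1,0)
PS 2-0 [J2]: (4,1,1)
link4: (5,1,1)
link5: (6,1,1)
PS 2-5 [J2]: (6,1,2)
PS 0-3 [J2]: (6,1,3)
link6: (7,1,3)
C 3-6 [J2]: (7,1,4)
P 1-0 [J1]: (7,2,4)
PS 6-1 [J2]: (7,2,5)
R 4-6 [J1]: (7,3,5)
link7: (8,3,5)
PS 7-2 [J2]: (8,3,6)
R 6-7 [J1]: (8,4,6)
PS 7-3 [J2]: (8,4,7)
C 4-2 [J2]: (8,4,8)
Grübler: 3·7 − 2·4 − 8 = 5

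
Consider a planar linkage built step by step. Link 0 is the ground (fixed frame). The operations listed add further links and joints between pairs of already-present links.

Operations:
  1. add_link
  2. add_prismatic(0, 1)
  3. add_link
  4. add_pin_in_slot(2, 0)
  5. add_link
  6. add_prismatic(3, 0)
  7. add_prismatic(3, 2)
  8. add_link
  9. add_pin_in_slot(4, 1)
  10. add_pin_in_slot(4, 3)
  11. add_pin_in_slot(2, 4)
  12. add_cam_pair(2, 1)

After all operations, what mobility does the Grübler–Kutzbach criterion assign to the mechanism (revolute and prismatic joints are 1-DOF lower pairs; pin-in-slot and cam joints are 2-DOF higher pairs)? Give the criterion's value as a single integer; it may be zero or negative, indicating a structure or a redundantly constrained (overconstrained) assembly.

link 0 = ground. State L|J1|J2 = 1|0|0
+link1  2|0|0
P(0,1) f=1→J1  2|1|0
+link2  3|1|0
PS(2,0) f=2→J2  3|1|1
+link3  4|1|1
P(3,0) f=1→J1  4|2|1
P(3,2) f=1→J1  4|3|1
+link4  5|3|1
PS(4,1) f=2→J2  5|3|2
PS(4,3) f=2→J2  5|3|3
PS(2,4) f=2→J2  5|3|4
C(2,1) f=2→J2  5|3|5
M = 3(5−1)−2·3−5 = 12−6−5 = 1

M = 1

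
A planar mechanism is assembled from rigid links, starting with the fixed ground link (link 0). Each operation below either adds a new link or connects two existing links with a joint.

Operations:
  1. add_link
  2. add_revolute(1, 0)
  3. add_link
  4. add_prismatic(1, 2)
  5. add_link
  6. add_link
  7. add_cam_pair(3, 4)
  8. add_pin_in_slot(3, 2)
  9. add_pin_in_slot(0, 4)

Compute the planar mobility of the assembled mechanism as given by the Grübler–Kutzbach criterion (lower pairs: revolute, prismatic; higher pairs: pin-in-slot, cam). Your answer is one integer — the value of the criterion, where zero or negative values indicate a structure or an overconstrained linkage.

L=1 J1=0 J2=0
add link → L=2 J1=0 J2=0
R@1,0 dof=1 J1 → L=2 J1=1 J2=0
add link → L=3 J1=1 J2=0
P@1,2 dof=1 J1 → L=3 J1=2 J2=0
add link → L=4 J1=2 J2=0
add link → L=5 J1=2 J2=0
C@3,4 dof=2 J2 → L=5 J1=2 J2=1
PS@3,2 dof=2 J2 → L=5 J1=2 J2=2
PS@0,4 dof=2 J2 → L=5 J1=2 J2=3
M=3(L−1)−2J1−J2=3·4−2·2−3=5

M = 5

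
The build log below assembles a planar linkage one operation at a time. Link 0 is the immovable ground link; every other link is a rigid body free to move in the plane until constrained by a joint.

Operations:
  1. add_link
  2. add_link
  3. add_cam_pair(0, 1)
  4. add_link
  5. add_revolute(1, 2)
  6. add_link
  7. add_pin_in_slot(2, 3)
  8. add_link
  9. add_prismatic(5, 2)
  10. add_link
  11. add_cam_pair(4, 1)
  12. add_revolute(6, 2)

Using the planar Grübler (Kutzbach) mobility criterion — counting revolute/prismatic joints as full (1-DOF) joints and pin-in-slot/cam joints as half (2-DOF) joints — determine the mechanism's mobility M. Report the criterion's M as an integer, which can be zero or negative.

[1;0;0] (link 0 is ground)
L+ [2;0;0]
L+ [3;0;0]
C(0,1)∈J2 [3;0;1]
L+ [4;0;1]
R(1,2)∈J1 [4;1;1]
L+ [5;1;1]
PS(2,3)∈J2 [5;1;2]
L+ [6;1;2]
P(5,2)∈J1 [6;2;2]
L+ [7;2;2]
C(4,1)∈J2 [7;2;3]
R(6,2)∈J1 [7;3;3]
mobility = 18 − 6 − 3 = 9

M = 9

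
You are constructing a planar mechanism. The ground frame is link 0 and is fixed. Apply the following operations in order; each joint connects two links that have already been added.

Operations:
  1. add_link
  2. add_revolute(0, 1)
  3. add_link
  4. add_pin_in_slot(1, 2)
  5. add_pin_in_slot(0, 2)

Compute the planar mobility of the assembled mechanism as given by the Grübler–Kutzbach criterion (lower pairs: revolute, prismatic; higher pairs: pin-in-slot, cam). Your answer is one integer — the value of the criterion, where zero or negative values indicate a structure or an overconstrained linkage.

M = 2

(L,J1,J2)=(1,0,0); link0 fixed
link1: (2,0,0)
R 0-1 [J1]: (2,1,0)
link2: (3,1,0)
PS 1-2 [J2]: (3,1,1)
PS 0-2 [J2]: (3,1,2)
Grübler: 3·2 − 2·1 − 2 = 2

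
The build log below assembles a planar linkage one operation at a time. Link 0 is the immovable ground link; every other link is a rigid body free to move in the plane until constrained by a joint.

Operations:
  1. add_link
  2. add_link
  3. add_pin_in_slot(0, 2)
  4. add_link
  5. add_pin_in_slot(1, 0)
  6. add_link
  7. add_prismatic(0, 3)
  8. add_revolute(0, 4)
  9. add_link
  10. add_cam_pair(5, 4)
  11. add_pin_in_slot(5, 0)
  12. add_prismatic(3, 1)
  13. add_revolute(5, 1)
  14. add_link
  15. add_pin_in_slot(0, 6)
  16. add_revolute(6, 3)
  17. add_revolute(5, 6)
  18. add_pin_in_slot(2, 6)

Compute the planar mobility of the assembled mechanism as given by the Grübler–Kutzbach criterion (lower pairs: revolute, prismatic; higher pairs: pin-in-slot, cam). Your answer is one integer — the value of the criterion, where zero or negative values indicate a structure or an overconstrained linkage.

M = 0

link 0 = ground. State L|J1|J2 = 1|0|0
+link1  2|0|0
+link2  3|0|0
PS(0,2) f=2→J2  3|0|1
+link3  4|0|1
PS(1,0) f=2→J2  4|0|2
+link4  5|0|2
P(0,3) f=1→J1  5|1|2
R(0,4) f=1→J1  5|2|2
+link5  6|2|2
C(5,4) f=2→J2  6|2|3
PS(5,0) f=2→J2  6|2|4
P(3,1) f=1→J1  6|3|4
R(5,1) f=1→J1  6|4|4
+link6  7|4|4
PS(0,6) f=2→J2  7|4|5
R(6,3) f=1→J1  7|5|5
R(5,6) f=1→J1  7|6|5
PS(2,6) f=2→J2  7|6|6
M = 3(7−1)−2·6−6 = 18−12−6 = 0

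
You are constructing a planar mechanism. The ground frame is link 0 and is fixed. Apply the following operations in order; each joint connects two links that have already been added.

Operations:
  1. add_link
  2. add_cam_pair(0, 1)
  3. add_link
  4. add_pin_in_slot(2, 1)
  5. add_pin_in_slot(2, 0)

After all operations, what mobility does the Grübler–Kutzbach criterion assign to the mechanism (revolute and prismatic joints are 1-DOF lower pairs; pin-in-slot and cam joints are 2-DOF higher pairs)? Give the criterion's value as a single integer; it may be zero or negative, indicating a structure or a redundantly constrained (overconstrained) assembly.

[1;0;0] (link 0 is ground)
L+ [2;0;0]
C(0,1)∈J2 [2;0;1]
L+ [3;0;1]
PS(2,1)∈J2 [3;0;2]
PS(2,0)∈J2 [3;0;3]
mobility = 6 − 0 − 3 = 3

M = 3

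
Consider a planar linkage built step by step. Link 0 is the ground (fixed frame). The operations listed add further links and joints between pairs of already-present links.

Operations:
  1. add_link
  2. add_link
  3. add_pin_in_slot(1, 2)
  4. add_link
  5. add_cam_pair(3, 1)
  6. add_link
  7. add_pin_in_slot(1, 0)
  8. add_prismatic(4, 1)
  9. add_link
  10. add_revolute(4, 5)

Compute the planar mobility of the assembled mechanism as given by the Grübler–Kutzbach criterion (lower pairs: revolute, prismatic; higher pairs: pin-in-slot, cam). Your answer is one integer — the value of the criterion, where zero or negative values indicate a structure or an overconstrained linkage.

L=1 J1=0 J2=0
add link → L=2 J1=0 J2=0
add link → L=3 J1=0 J2=0
PS@1,2 dof=2 J2 → L=3 J1=0 J2=1
add link → L=4 J1=0 J2=1
C@3,1 dof=2 J2 → L=4 J1=0 J2=2
add link → L=5 J1=0 J2=2
PS@1,0 dof=2 J2 → L=5 J1=0 J2=3
P@4,1 dof=1 J1 → L=5 J1=1 J2=3
add link → L=6 J1=1 J2=3
R@4,5 dof=1 J1 → L=6 J1=2 J2=3
M=3(L−1)−2J1−J2=3·5−2·2−3=8

M = 8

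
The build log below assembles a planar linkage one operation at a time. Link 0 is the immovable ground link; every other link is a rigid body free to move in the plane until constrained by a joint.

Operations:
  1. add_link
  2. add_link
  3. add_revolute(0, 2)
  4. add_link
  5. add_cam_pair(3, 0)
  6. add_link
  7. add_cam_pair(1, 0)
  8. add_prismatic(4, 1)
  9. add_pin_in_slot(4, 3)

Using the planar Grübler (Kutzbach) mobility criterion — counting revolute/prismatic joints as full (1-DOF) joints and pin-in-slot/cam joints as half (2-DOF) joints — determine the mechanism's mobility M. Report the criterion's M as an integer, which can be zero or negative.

M = 5

ground; <1,0,0>
#1 <2,0,0>
#2 <3,0,0>
R:0↔2 J1 <3,1,0>
#3 <4,1,0>
C:3↔0 J2 <4,1,1>
#4 <5,1,1>
C:1↔0 J2 <5,1,2>
P:4↔1 J1 <5,2,2>
PS:4↔3 J2 <5,2,3>
3×4 − 2×2 − 1×3 = 5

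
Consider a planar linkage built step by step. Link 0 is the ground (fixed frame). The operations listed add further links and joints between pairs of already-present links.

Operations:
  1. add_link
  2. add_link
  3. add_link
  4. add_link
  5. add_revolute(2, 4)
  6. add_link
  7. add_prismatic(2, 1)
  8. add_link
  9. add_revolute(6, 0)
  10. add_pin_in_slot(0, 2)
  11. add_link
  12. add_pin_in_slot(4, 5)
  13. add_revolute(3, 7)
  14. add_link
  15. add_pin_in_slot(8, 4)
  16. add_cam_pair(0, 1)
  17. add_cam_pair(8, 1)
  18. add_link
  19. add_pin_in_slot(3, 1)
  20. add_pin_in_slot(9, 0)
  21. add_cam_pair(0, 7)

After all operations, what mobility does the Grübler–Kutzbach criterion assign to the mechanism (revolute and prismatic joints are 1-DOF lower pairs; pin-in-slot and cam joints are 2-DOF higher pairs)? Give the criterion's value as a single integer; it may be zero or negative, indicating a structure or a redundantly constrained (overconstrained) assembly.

M = 11

(L,J1,J2)=(1,0,0); link0 fixed
link1: (2,0,0)
link2: (3,0,0)
link3: (4,0,0)
link4: (5,0,0)
R 2-4 [J1]: (5,1,0)
link5: (6,1,0)
P 2-1 [J1]: (6,2,0)
link6: (7,2,0)
R 6-0 [J1]: (7,3,0)
PS 0-2 [J2]: (7,3,1)
link7: (8,3,1)
PS 4-5 [J2]: (8,3,2)
R 3-7 [J1]: (8,4,2)
link8: (9,4,2)
PS 8-4 [J2]: (9,4,3)
C 0-1 [J2]: (9,4,4)
C 8-1 [J2]: (9,4,5)
link9: (10,4,5)
PS 3-1 [J2]: (10,4,6)
PS 9-0 [J2]: (10,4,7)
C 0-7 [J2]: (10,4,8)
Grübler: 3·9 − 2·4 − 8 = 11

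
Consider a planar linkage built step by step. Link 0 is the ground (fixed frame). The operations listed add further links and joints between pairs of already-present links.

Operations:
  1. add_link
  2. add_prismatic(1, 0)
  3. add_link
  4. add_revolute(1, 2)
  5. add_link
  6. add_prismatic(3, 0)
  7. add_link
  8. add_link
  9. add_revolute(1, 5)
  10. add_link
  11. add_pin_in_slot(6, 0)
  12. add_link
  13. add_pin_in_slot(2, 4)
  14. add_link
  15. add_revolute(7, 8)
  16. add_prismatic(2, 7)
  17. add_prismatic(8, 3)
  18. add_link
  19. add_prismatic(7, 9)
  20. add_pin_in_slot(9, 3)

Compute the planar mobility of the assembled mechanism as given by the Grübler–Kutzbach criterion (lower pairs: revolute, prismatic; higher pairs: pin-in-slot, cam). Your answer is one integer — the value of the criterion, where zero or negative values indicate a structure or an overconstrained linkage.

M = 8

L=1 J1=0 J2=0
add link → L=2 J1=0 J2=0
P@1,0 dof=1 J1 → L=2 J1=1 J2=0
add link → L=3 J1=1 J2=0
R@1,2 dof=1 J1 → L=3 J1=2 J2=0
add link → L=4 J1=2 J2=0
P@3,0 dof=1 J1 → L=4 J1=3 J2=0
add link → L=5 J1=3 J2=0
add link → L=6 J1=3 J2=0
R@1,5 dof=1 J1 → L=6 J1=4 J2=0
add link → L=7 J1=4 J2=0
PS@6,0 dof=2 J2 → L=7 J1=4 J2=1
add link → L=8 J1=4 J2=1
PS@2,4 dof=2 J2 → L=8 J1=4 J2=2
add link → L=9 J1=4 J2=2
R@7,8 dof=1 J1 → L=9 J1=5 J2=2
P@2,7 dof=1 J1 → L=9 J1=6 J2=2
P@8,3 dof=1 J1 → L=9 J1=7 J2=2
add link → L=10 J1=7 J2=2
P@7,9 dof=1 J1 → L=10 J1=8 J2=2
PS@9,3 dof=2 J2 → L=10 J1=8 J2=3
M=3(L−1)−2J1−J2=3·9−2·8−3=8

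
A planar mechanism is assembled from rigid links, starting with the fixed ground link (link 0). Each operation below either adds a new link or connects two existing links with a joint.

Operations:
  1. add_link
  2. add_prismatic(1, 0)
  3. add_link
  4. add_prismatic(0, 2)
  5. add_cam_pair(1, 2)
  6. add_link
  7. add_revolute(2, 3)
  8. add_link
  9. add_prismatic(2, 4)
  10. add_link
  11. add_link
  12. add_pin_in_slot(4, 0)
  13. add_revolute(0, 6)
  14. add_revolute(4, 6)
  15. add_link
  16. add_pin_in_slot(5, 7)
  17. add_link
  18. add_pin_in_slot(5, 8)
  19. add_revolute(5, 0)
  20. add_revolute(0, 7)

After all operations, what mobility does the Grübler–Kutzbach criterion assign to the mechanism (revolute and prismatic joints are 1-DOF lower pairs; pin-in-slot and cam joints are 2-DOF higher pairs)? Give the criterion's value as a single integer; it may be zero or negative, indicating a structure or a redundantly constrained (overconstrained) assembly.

M = 4

[1;0;0] (link 0 is ground)
L+ [2;0;0]
P(1,0)∈J1 [2;1;0]
L+ [3;1;0]
P(0,2)∈J1 [3;2;0]
C(1,2)∈J2 [3;2;1]
L+ [4;2;1]
R(2,3)∈J1 [4;3;1]
L+ [5;3;1]
P(2,4)∈J1 [5;4;1]
L+ [6;4;1]
L+ [7;4;1]
PS(4,0)∈J2 [7;4;2]
R(0,6)∈J1 [7;5;2]
R(4,6)∈J1 [7;6;2]
L+ [8;6;2]
PS(5,7)∈J2 [8;6;3]
L+ [9;6;3]
PS(5,8)∈J2 [9;6;4]
R(5,0)∈J1 [9;7;4]
R(0,7)∈J1 [9;8;4]
mobility = 24 − 16 − 4 = 4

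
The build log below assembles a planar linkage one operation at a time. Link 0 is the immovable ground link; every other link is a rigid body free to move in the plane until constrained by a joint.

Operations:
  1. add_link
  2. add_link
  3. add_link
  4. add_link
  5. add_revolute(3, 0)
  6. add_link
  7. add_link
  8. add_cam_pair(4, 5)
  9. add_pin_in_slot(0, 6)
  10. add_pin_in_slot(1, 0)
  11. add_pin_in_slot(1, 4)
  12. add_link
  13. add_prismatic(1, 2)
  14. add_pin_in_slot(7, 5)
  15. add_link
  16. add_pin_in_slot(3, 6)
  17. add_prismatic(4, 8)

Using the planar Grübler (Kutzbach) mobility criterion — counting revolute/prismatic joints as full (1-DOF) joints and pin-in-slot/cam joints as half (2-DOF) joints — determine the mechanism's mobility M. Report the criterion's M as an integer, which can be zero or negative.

M = 12

(L,J1,J2)=(1,0,0); link0 fixed
link1: (2,0,0)
link2: (3,0,0)
link3: (4,0,0)
link4: (5,0,0)
R 3-0 [J1]: (5,1,0)
link5: (6,1,0)
link6: (7,1,0)
C 4-5 [J2]: (7,1,1)
PS 0-6 [J2]: (7,1,2)
PS 1-0 [J2]: (7,1,3)
PS 1-4 [J2]: (7,1,4)
link7: (8,1,4)
P 1-2 [J1]: (8,2,4)
PS 7-5 [J2]: (8,2,5)
link8: (9,2,5)
PS 3-6 [J2]: (9,2,6)
P 4-8 [J1]: (9,3,6)
Grübler: 3·8 − 2·3 − 6 = 12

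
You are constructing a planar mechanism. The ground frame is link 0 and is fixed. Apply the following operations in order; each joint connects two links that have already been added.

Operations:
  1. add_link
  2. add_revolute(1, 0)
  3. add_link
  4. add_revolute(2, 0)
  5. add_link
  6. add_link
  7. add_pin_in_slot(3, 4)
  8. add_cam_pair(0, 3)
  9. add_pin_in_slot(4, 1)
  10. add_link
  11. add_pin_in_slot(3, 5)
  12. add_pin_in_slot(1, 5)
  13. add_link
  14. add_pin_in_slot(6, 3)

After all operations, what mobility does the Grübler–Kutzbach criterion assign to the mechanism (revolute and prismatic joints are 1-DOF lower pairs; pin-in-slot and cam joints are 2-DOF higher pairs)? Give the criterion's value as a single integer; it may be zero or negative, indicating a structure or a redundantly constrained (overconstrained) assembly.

M = 8

(L,J1,J2)=(1,0,0); link0 fixed
link1: (2,0,0)
R 1-0 [J1]: (2,1,0)
link2: (3,1,0)
R 2-0 [J1]: (3,2,0)
link3: (4,2,0)
link4: (5,2,0)
PS 3-4 [J2]: (5,2,1)
C 0-3 [J2]: (5,2,2)
PS 4-1 [J2]: (5,2,3)
link5: (6,2,3)
PS 3-5 [J2]: (6,2,4)
PS 1-5 [J2]: (6,2,5)
link6: (7,2,5)
PS 6-3 [J2]: (7,2,6)
Grübler: 3·6 − 2·2 − 6 = 8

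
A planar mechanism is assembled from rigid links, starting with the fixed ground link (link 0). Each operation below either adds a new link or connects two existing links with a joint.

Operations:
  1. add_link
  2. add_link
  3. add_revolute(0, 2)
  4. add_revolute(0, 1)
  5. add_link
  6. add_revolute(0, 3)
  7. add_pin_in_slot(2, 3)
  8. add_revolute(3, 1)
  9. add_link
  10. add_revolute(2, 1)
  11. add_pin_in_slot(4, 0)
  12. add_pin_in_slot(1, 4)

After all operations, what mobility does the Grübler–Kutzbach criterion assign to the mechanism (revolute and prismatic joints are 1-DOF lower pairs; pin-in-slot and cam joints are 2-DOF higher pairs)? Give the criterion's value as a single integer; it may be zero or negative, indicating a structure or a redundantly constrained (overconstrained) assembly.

link 0 = ground. State L|J1|J2 = 1|0|0
+link1  2|0|0
+link2  3|0|0
R(0,2) f=1→J1  3|1|0
R(0,1) f=1→J1  3|2|0
+link3  4|2|0
R(0,3) f=1→J1  4|3|0
PS(2,3) f=2→J2  4|3|1
R(3,1) f=1→J1  4|4|1
+link4  5|4|1
R(2,1) f=1→J1  5|5|1
PS(4,0) f=2→J2  5|5|2
PS(1,4) f=2→J2  5|5|3
M = 3(5−1)−2·5−3 = 12−10−3 = -1

M = -1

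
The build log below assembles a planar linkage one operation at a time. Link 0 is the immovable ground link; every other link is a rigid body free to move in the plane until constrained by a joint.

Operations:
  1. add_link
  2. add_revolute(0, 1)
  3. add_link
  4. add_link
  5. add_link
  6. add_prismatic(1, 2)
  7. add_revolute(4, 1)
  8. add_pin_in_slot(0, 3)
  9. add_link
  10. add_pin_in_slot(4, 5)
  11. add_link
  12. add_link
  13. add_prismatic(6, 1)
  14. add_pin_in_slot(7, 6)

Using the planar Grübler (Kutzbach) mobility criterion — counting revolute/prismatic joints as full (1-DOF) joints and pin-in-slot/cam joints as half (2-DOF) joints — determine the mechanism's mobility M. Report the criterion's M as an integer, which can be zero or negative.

M = 10

ground; <1,0,0>
#1 <2,0,0>
R:0↔1 J1 <2,1,0>
#2 <3,1,0>
#3 <4,1,0>
#4 <5,1,0>
P:1↔2 J1 <5,2,0>
R:4↔1 J1 <5,3,0>
PS:0↔3 J2 <5,3,1>
#5 <6,3,1>
PS:4↔5 J2 <6,3,2>
#6 <7,3,2>
#7 <8,3,2>
P:6↔1 J1 <8,4,2>
PS:7↔6 J2 <8,4,3>
3×7 − 2×4 − 1×3 = 10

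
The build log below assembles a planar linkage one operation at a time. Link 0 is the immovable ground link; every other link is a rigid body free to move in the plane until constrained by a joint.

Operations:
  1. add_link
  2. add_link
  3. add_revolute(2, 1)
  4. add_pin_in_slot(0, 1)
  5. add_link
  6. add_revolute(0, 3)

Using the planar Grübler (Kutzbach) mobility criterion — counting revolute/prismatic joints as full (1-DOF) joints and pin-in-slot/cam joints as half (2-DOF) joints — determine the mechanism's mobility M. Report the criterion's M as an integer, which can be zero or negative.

L=1 J1=0 J2=0
add link → L=2 J1=0 J2=0
add link → L=3 J1=0 J2=0
R@2,1 dof=1 J1 → L=3 J1=1 J2=0
PS@0,1 dof=2 J2 → L=3 J1=1 J2=1
add link → L=4 J1=1 J2=1
R@0,3 dof=1 J1 → L=4 J1=2 J2=1
M=3(L−1)−2J1−J2=3·3−2·2−1=4

M = 4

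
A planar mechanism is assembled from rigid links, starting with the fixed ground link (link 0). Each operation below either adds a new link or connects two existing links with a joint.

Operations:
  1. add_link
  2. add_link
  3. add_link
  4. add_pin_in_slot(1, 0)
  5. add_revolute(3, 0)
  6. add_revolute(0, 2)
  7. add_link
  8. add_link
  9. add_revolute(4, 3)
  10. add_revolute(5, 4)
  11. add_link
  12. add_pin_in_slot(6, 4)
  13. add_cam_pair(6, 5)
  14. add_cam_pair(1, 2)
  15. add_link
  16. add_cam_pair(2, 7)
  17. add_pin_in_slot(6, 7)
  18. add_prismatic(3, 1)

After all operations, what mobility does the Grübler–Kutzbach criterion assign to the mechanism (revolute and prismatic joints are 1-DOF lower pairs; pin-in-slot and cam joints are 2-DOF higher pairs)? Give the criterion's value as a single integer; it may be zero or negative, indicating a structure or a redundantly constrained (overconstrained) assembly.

(L,J1,J2)=(1,0,0); link0 fixed
link1: (2,0,0)
link2: (3,0,0)
link3: (4,0,0)
PS 1-0 [J2]: (4,0,1)
R 3-0 [J1]: (4,1,1)
R 0-2 [J1]: (4,2,1)
link4: (5,2,1)
link5: (6,2,1)
R 4-3 [J1]: (6,3,1)
R 5-4 [J1]: (6,4,1)
link6: (7,4,1)
PS 6-4 [J2]: (7,4,2)
C 6-5 [J2]: (7,4,3)
C 1-2 [J2]: (7,4,4)
link7: (8,4,4)
C 2-7 [J2]: (8,4,5)
PS 6-7 [J2]: (8,4,6)
P 3-1 [J1]: (8,5,6)
Grübler: 3·7 − 2·5 − 6 = 5

M = 5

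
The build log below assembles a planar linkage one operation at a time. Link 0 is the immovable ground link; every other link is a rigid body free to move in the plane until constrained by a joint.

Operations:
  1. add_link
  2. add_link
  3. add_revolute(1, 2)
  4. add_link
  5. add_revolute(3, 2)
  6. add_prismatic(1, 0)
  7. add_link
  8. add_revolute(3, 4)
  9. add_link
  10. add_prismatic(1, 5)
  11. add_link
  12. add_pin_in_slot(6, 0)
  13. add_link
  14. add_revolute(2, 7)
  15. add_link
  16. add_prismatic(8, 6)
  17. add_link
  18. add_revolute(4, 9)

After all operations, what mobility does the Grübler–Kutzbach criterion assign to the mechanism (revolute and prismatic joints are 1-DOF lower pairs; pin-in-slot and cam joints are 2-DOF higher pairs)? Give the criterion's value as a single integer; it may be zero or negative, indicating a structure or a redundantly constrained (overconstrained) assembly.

M = 10

ground; <1,0,0>
#1 <2,0,0>
#2 <3,0,0>
R:1↔2 J1 <3,1,0>
#3 <4,1,0>
R:3↔2 J1 <4,2,0>
P:1↔0 J1 <4,3,0>
#4 <5,3,0>
R:3↔4 J1 <5,4,0>
#5 <6,4,0>
P:1↔5 J1 <6,5,0>
#6 <7,5,0>
PS:6↔0 J2 <7,5,1>
#7 <8,5,1>
R:2↔7 J1 <8,6,1>
#8 <9,6,1>
P:8↔6 J1 <9,7,1>
#9 <10,7,1>
R:4↔9 J1 <10,8,1>
3×9 − 2×8 − 1×1 = 10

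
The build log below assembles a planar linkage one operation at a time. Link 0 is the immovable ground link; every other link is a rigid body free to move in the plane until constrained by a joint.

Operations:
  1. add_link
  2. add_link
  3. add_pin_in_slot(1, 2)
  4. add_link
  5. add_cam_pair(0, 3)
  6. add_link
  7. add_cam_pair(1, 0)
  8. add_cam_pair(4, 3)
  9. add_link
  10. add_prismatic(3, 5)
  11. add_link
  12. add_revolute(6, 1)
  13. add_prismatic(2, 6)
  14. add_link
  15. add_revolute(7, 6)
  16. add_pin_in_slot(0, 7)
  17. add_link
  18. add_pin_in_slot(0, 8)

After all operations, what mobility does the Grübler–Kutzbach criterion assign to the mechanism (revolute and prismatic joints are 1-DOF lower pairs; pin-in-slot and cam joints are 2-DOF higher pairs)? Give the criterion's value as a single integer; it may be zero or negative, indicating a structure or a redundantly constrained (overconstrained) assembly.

(L,J1,J2)=(1,0,0); link0 fixed
link1: (2,0,0)
link2: (3,0,0)
PS 1-2 [J2]: (3,0,1)
link3: (4,0,1)
C 0-3 [J2]: (4,0,2)
link4: (5,0,2)
C 1-0 [J2]: (5,0,3)
C 4-3 [J2]: (5,0,4)
link5: (6,0,4)
P 3-5 [J1]: (6,1,4)
link6: (7,1,4)
R 6-1 [J1]: (7,2,4)
P 2-6 [J1]: (7,3,4)
link7: (8,3,4)
R 7-6 [J1]: (8,4,4)
PS 0-7 [J2]: (8,4,5)
link8: (9,4,5)
PS 0-8 [J2]: (9,4,6)
Grübler: 3·8 − 2·4 − 6 = 10

M = 10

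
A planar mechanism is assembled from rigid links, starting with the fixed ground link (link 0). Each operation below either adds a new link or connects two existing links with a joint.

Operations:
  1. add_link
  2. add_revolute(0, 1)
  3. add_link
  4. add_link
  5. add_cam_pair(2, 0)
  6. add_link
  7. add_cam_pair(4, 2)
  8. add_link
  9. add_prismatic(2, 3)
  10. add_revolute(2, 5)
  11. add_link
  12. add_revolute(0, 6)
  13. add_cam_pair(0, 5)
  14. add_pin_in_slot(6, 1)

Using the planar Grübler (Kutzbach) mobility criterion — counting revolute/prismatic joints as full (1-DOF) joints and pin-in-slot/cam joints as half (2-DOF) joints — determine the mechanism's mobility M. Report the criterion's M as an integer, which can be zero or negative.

M = 6

link 0 = ground. State L|J1|J2 = 1|0|0
+link1  2|0|0
R(0,1) f=1→J1  2|1|0
+link2  3|1|0
+link3  4|1|0
C(2,0) f=2→J2  4|1|1
+link4  5|1|1
C(4,2) f=2→J2  5|1|2
+link5  6|1|2
P(2,3) f=1→J1  6|2|2
R(2,5) f=1→J1  6|3|2
+link6  7|3|2
R(0,6) f=1→J1  7|4|2
C(0,5) f=2→J2  7|4|3
PS(6,1) f=2→J2  7|4|4
M = 3(7−1)−2·4−4 = 18−8−4 = 6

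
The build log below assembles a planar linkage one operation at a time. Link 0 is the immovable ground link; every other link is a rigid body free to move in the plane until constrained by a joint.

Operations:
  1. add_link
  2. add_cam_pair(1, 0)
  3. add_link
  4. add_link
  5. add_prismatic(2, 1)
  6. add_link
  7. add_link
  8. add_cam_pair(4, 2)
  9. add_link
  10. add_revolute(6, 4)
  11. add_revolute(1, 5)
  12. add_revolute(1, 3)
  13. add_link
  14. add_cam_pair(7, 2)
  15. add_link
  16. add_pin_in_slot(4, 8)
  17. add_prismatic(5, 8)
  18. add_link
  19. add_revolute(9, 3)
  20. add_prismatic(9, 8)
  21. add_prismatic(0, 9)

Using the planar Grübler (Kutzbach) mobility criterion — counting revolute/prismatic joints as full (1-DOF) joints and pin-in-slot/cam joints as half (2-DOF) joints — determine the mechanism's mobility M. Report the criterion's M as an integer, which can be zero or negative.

L=1 J1=0 J2=0
add link → L=2 J1=0 J2=0
C@1,0 dof=2 J2 → L=2 J1=0 J2=1
add link → L=3 J1=0 J2=1
add link → L=4 J1=0 J2=1
P@2,1 dof=1 J1 → L=4 J1=1 J2=1
add link → L=5 J1=1 J2=1
add link → L=6 J1=1 J2=1
C@4,2 dof=2 J2 → L=6 J1=1 J2=2
add link → L=7 J1=1 J2=2
R@6,4 dof=1 J1 → L=7 J1=2 J2=2
R@1,5 dof=1 J1 → L=7 J1=3 J2=2
R@1,3 dof=1 J1 → L=7 J1=4 J2=2
add link → L=8 J1=4 J2=2
C@7,2 dof=2 J2 → L=8 J1=4 J2=3
add link → L=9 J1=4 J2=3
PS@4,8 dof=2 J2 → L=9 J1=4 J2=4
P@5,8 dof=1 J1 → L=9 J1=5 J2=4
add link → L=10 J1=5 J2=4
R@9,3 dof=1 J1 → L=10 J1=6 J2=4
P@9,8 dof=1 J1 → L=10 J1=7 J2=4
P@0,9 dof=1 J1 → L=10 J1=8 J2=4
M=3(L−1)−2J1−J2=3·9−2·8−4=7

M = 7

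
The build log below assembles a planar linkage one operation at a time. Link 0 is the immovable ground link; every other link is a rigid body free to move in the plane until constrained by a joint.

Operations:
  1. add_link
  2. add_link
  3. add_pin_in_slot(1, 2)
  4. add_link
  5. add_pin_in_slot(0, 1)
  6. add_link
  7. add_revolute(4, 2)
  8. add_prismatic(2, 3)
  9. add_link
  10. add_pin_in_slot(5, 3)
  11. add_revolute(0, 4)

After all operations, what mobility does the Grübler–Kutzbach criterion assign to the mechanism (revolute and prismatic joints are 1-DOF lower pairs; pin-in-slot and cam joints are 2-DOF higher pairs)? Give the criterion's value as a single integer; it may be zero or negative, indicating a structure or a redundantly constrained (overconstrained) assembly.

(L,J1,J2)=(1,0,0); link0 fixed
link1: (2,0,0)
link2: (3,0,0)
PS 1-2 [J2]: (3,0,1)
link3: (4,0,1)
PS 0-1 [J2]: (4,0,2)
link4: (5,0,2)
R 4-2 [J1]: (5,1,2)
P 2-3 [J1]: (5,2,2)
link5: (6,2,2)
PS 5-3 [J2]: (6,2,3)
R 0-4 [J1]: (6,3,3)
Grübler: 3·5 − 2·3 − 3 = 6

M = 6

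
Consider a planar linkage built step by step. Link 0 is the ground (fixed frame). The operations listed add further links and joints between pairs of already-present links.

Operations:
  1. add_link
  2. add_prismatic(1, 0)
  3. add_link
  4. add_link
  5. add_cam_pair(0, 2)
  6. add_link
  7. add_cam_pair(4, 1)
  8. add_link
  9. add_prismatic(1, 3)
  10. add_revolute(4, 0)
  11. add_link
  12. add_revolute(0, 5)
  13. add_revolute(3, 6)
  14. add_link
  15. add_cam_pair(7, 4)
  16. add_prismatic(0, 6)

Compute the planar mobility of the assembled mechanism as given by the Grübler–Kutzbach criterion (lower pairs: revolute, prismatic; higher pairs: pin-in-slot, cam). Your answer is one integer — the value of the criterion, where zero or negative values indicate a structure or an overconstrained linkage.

(L,J1,J2)=(1,0,0); link0 fixed
link1: (2,0,0)
P 1-0 [J1]: (2,1,0)
link2: (3,1,0)
link3: (4,1,0)
C 0-2 [J2]: (4,1,1)
link4: (5,1,1)
C 4-1 [J2]: (5,1,2)
link5: (6,1,2)
P 1-3 [J1]: (6,2,2)
R 4-0 [J1]: (6,3,2)
link6: (7,3,2)
R 0-5 [J1]: (7,4,2)
R 3-6 [J1]: (7,5,2)
link7: (8,5,2)
C 7-4 [J2]: (8,5,3)
P 0-6 [J1]: (8,6,3)
Grübler: 3·7 − 2·6 − 3 = 6

M = 6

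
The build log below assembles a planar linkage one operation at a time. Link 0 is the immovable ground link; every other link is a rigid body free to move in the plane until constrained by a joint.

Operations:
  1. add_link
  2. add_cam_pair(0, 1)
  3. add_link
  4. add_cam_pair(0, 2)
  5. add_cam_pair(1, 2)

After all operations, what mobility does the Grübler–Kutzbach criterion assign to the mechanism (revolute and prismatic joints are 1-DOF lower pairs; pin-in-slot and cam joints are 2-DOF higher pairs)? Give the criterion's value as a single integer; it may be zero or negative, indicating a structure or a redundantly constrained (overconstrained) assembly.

(L,J1,J2)=(1,0,0); link0 fixed
link1: (2,0,0)
C 0-1 [J2]: (2,0,1)
link2: (3,0,1)
C 0-2 [J2]: (3,0,2)
C 1-2 [J2]: (3,0,3)
Grübler: 3·2 − 2·0 − 3 = 3

M = 3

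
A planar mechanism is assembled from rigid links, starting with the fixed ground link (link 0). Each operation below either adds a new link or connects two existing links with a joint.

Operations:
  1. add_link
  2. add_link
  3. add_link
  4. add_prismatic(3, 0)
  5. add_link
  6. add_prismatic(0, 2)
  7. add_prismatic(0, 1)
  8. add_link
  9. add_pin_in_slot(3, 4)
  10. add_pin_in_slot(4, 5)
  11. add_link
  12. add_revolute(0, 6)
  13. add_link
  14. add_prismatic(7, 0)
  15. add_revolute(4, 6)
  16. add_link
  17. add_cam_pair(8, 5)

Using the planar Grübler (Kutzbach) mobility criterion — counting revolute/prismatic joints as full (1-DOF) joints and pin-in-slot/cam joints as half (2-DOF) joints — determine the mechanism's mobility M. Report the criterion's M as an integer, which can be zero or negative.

ground; <1,0,0>
#1 <2,0,0>
#2 <3,0,0>
#3 <4,0,0>
P:3↔0 J1 <4,1,0>
#4 <5,1,0>
P:0↔2 J1 <5,2,0>
P:0↔1 J1 <5,3,0>
#5 <6,3,0>
PS:3↔4 J2 <6,3,1>
PS:4↔5 J2 <6,3,2>
#6 <7,3,2>
R:0↔6 J1 <7,4,2>
#7 <8,4,2>
P:7↔0 J1 <8,5,2>
R:4↔6 J1 <8,6,2>
#8 <9,6,2>
C:8↔5 J2 <9,6,3>
3×8 − 2×6 − 1×3 = 9

M = 9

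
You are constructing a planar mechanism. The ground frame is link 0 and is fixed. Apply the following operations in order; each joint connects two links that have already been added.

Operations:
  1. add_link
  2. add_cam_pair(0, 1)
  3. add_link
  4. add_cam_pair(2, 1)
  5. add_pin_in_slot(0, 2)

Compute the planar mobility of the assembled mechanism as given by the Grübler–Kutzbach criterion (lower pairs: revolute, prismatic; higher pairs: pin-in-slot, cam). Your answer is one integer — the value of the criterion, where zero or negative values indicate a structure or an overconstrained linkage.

M = 3

(L,J1,J2)=(1,0,0); link0 fixed
link1: (2,0,0)
C 0-1 [J2]: (2,0,1)
link2: (3,0,1)
C 2-1 [J2]: (3,0,2)
PS 0-2 [J2]: (3,0,3)
Grübler: 3·2 − 2·0 − 3 = 3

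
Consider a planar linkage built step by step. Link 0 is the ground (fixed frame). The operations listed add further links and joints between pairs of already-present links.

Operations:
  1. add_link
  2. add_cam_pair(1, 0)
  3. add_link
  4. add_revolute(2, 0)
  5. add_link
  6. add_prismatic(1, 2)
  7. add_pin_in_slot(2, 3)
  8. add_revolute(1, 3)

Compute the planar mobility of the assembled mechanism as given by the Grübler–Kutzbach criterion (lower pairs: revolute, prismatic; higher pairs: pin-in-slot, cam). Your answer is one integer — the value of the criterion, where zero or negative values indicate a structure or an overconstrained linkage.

(L,J1,J2)=(1,0,0); link0 fixed
link1: (2,0,0)
C 1-0 [J2]: (2,0,1)
link2: (3,0,1)
R 2-0 [J1]: (3,1,1)
link3: (4,1,1)
P 1-2 [J1]: (4,2,1)
PS 2-3 [J2]: (4,2,2)
R 1-3 [J1]: (4,3,2)
Grübler: 3·3 − 2·3 − 2 = 1

M = 1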